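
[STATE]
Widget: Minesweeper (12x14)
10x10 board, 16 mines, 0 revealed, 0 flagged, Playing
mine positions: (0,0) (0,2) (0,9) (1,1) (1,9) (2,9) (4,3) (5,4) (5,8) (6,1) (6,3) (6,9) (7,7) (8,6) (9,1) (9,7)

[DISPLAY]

■■■■■■■■■■  
■■■■■■■■■■  
■■■■■■■■■■  
■■■■■■■■■■  
■■■■■■■■■■  
■■■■■■■■■■  
■■■■■■■■■■  
■■■■■■■■■■  
■■■■■■■■■■  
■■■■■■■■■■  
            
            
            
            


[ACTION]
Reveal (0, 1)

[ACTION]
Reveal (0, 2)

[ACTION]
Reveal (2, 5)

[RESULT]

✹3✹■■■■■■✹  
■✹■■■■■■■✹  
■■■■■■■■■✹  
■■■■■■■■■■  
■■■✹■■■■■■  
■■■■✹■■■✹■  
■✹■✹■■■■■✹  
■■■■■■■✹■■  
■■■■■■✹■■■  
■✹■■■■■✹■■  
            
            
            
            


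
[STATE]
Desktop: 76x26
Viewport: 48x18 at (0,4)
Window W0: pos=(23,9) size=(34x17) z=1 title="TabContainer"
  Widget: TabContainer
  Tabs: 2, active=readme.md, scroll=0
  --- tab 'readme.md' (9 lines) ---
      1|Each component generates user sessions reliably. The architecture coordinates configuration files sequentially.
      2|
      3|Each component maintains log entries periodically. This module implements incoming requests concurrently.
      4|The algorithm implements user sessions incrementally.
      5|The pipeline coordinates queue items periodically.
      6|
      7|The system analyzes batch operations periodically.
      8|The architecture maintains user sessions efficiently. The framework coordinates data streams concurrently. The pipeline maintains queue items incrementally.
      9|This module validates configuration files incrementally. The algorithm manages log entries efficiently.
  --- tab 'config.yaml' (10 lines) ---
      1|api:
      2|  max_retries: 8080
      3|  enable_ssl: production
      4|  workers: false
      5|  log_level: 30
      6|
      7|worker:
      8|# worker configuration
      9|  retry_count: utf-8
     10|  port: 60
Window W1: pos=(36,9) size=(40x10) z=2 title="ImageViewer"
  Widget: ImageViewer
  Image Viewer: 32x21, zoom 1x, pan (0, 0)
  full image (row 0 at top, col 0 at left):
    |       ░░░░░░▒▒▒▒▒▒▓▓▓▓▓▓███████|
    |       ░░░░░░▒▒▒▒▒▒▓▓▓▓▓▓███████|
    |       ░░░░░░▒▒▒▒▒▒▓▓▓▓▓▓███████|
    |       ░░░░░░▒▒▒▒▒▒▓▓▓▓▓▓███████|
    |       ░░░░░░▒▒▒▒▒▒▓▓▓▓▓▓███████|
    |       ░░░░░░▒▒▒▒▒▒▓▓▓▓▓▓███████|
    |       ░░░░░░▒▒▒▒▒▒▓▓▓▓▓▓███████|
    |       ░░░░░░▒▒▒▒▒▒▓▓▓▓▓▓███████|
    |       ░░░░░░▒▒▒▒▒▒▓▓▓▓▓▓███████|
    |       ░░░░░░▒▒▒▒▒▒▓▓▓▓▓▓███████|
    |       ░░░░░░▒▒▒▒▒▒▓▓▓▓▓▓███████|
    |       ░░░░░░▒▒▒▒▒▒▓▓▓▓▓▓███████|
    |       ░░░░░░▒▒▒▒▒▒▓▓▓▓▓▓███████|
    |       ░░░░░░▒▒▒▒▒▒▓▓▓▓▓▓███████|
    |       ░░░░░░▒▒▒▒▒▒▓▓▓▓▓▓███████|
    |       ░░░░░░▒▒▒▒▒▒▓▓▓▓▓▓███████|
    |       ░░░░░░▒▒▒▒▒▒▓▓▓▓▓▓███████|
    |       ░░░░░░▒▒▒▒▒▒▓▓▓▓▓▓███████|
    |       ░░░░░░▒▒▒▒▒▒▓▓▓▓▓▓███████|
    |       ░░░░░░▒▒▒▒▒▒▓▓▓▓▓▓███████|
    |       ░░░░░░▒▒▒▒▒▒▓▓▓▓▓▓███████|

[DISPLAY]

                                                
                                                
                                                
                                                
                                                
                       ┏━━━━━━━━━━━━┏━━━━━━━━━━━
                       ┃ TabContaine┃ ImageViewe
                       ┠────────────┠───────────
                       ┃[readme.md]│┃       ░░░░
                       ┃────────────┃       ░░░░
                       ┃Each compone┃       ░░░░
                       ┃            ┃       ░░░░
                       ┃Each compone┃       ░░░░
                       ┃The algorith┃       ░░░░
                       ┃The pipeline┗━━━━━━━━━━━
                       ┃                        
                       ┃The system analyzes batc
                       ┃The architecture maintai


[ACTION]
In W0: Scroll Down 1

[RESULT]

                                                
                                                
                                                
                                                
                                                
                       ┏━━━━━━━━━━━━┏━━━━━━━━━━━
                       ┃ TabContaine┃ ImageViewe
                       ┠────────────┠───────────
                       ┃[readme.md]│┃       ░░░░
                       ┃────────────┃       ░░░░
                       ┃            ┃       ░░░░
                       ┃Each compone┃       ░░░░
                       ┃The algorith┃       ░░░░
                       ┃The pipeline┃       ░░░░
                       ┃            ┗━━━━━━━━━━━
                       ┃The system analyzes batc
                       ┃The architecture maintai
                       ┃This module validates co


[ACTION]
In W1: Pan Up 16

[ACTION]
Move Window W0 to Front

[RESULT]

                                                
                                                
                                                
                                                
                                                
                       ┏━━━━━━━━━━━━━━━━━━━━━━━━
                       ┃ TabContainer           
                       ┠────────────────────────
                       ┃[readme.md]│ config.yaml
                       ┃────────────────────────
                       ┃                        
                       ┃Each component maintains
                       ┃The algorithm implements
                       ┃The pipeline coordinates
                       ┃                        
                       ┃The system analyzes batc
                       ┃The architecture maintai
                       ┃This module validates co


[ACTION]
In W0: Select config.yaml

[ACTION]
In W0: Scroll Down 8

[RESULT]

                                                
                                                
                                                
                                                
                                                
                       ┏━━━━━━━━━━━━━━━━━━━━━━━━
                       ┃ TabContainer           
                       ┠────────────────────────
                       ┃ readme.md │[config.yaml
                       ┃────────────────────────
                       ┃  retry_count: utf-8    
                       ┃  port: 60              
                       ┃                        
                       ┃                        
                       ┃                        
                       ┃                        
                       ┃                        
                       ┃                        


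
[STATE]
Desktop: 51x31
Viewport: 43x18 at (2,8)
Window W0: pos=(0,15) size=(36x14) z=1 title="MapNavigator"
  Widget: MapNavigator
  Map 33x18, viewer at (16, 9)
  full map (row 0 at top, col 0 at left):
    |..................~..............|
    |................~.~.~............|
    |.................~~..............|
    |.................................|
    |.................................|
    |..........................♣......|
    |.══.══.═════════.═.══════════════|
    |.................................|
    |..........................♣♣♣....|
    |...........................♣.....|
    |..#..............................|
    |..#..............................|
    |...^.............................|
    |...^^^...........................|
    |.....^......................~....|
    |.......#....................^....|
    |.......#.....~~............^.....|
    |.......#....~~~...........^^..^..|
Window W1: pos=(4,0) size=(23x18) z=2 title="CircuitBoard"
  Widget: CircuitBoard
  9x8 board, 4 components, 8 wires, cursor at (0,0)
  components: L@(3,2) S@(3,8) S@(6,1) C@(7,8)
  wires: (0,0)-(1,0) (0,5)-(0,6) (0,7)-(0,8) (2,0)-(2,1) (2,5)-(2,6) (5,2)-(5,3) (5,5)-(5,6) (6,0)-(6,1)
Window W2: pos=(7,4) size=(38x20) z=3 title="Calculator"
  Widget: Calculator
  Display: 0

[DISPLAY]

  ┃2 ┃┌───┬───┬───┬───┐                   ┃
  ┃  ┃│ 7 │ 8 │ 9 │ ÷ │                   ┃
  ┃3 ┃├───┼───┼───┼───┤                   ┃
  ┃  ┃│ 4 │ 5 │ 6 │ × │                   ┃
  ┃4 ┃├───┼───┼───┼───┤                   ┃
  ┃  ┃│ 1 │ 2 │ 3 │ - │                   ┃
  ┃5 ┃├───┼───┼───┼───┤                   ┃
━━┃  ┃│ 0 │ . │ = │ + │                   ┃
Ma┃6 ┃├───┼───┼───┼───┤                   ┃
──┗━━┃│ C │ MC│ MR│ M+│                   ┃
.....┃└───┴───┴───┴───┘                   ┃
.....┃                                    ┃
.══.═┃                                    ┃
.....┃                                    ┃
.....┃                                    ┃
.....┗━━━━━━━━━━━━━━━━━━━━━━━━━━━━━━━━━━━━┛
..#..............................┃         
..#..............................┃         


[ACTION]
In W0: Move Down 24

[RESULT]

  ┃2 ┃┌───┬───┬───┬───┐                   ┃
  ┃  ┃│ 7 │ 8 │ 9 │ ÷ │                   ┃
  ┃3 ┃├───┼───┼───┼───┤                   ┃
  ┃  ┃│ 4 │ 5 │ 6 │ × │                   ┃
  ┃4 ┃├───┼───┼───┼───┤                   ┃
  ┃  ┃│ 1 │ 2 │ 3 │ - │                   ┃
  ┃5 ┃├───┼───┼───┼───┤                   ┃
━━┃  ┃│ 0 │ . │ = │ + │                   ┃
Ma┃6 ┃├───┼───┼───┼───┤                   ┃
──┗━━┃│ C │ MC│ MR│ M+│                   ┃
...^.┃└───┴───┴───┴───┘                   ┃
...^^┃                                    ┃
.....┃                                    ┃
.....┃                                    ┃
.....┃                                    ┃
.....┗━━━━━━━━━━━━━━━━━━━━━━━━━━━━━━━━━━━━┛
                                 ┃         
                                 ┃         


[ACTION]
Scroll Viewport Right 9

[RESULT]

┌───┬───┬───┬───┐                   ┃      
│ 7 │ 8 │ 9 │ ÷ │                   ┃      
├───┼───┼───┼───┤                   ┃      
│ 4 │ 5 │ 6 │ × │                   ┃      
├───┼───┼───┼───┤                   ┃      
│ 1 │ 2 │ 3 │ - │                   ┃      
├───┼───┼───┼───┤                   ┃      
│ 0 │ . │ = │ + │                   ┃      
├───┼───┼───┼───┤                   ┃      
│ C │ MC│ MR│ M+│                   ┃      
└───┴───┴───┴───┘                   ┃      
                                    ┃      
                                    ┃      
                                    ┃      
                                    ┃      
━━━━━━━━━━━━━━━━━━━━━━━━━━━━━━━━━━━━┛      
                           ┃               
                           ┃               


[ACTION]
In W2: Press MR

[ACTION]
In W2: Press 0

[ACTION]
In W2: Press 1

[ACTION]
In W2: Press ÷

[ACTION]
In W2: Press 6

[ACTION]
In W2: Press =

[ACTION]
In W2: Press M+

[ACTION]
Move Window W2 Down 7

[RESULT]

 · ─ ·            ┃                        
                  ┃                        
         L        ┃                        
━━━━━━━━━━━━━━━━━━━━━━━━━━━━━━━━━━━━┓      
 Calculator                         ┃      
────────────────────────────────────┨      
                        0.1666666667┃      
┌───┬───┬───┬───┐                   ┃      
│ 7 │ 8 │ 9 │ ÷ │                   ┃      
├───┼───┼───┼───┤                   ┃      
│ 4 │ 5 │ 6 │ × │                   ┃      
├───┼───┼───┼───┤                   ┃      
│ 1 │ 2 │ 3 │ - │                   ┃      
├───┼───┼───┼───┤                   ┃      
│ 0 │ . │ = │ + │                   ┃      
├───┼───┼───┼───┤                   ┃      
│ C │ MC│ MR│ M+│                   ┃      
└───┴───┴───┴───┘                   ┃      


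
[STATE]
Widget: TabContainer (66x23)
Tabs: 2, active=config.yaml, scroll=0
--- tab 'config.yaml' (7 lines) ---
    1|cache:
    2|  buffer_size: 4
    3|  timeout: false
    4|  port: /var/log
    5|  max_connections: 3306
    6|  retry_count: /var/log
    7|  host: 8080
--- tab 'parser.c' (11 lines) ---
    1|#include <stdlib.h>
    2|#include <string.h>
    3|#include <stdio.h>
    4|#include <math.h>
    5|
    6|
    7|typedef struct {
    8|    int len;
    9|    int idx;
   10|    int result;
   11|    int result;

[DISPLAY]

[config.yaml]│ parser.c                                           
──────────────────────────────────────────────────────────────────
cache:                                                            
  buffer_size: 4                                                  
  timeout: false                                                  
  port: /var/log                                                  
  max_connections: 3306                                           
  retry_count: /var/log                                           
  host: 8080                                                      
                                                                  
                                                                  
                                                                  
                                                                  
                                                                  
                                                                  
                                                                  
                                                                  
                                                                  
                                                                  
                                                                  
                                                                  
                                                                  
                                                                  


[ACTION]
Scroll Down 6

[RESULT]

[config.yaml]│ parser.c                                           
──────────────────────────────────────────────────────────────────
  host: 8080                                                      
                                                                  
                                                                  
                                                                  
                                                                  
                                                                  
                                                                  
                                                                  
                                                                  
                                                                  
                                                                  
                                                                  
                                                                  
                                                                  
                                                                  
                                                                  
                                                                  
                                                                  
                                                                  
                                                                  
                                                                  


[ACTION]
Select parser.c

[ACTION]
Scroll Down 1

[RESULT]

 config.yaml │[parser.c]                                          
──────────────────────────────────────────────────────────────────
#include <string.h>                                               
#include <stdio.h>                                                
#include <math.h>                                                 
                                                                  
                                                                  
typedef struct {                                                  
    int len;                                                      
    int idx;                                                      
    int result;                                                   
    int result;                                                   
                                                                  
                                                                  
                                                                  
                                                                  
                                                                  
                                                                  
                                                                  
                                                                  
                                                                  
                                                                  
                                                                  


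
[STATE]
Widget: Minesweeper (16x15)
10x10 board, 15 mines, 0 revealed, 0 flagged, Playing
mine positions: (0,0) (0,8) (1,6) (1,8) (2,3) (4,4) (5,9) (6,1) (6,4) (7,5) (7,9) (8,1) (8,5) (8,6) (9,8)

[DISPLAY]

■■■■■■■■■■      
■■■■■■■■■■      
■■■■■■■■■■      
■■■■■■■■■■      
■■■■■■■■■■      
■■■■■■■■■■      
■■■■■■■■■■      
■■■■■■■■■■      
■■■■■■■■■■      
■■■■■■■■■■      
                
                
                
                
                


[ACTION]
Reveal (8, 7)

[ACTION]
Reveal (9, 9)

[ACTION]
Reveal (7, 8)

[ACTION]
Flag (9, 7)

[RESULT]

■■■■■■■■■■      
■■■■■■■■■■      
■■■■■■■■■■      
■■■■■■■■■■      
■■■■■■■■■■      
■■■■■■■■■■      
■■■■■■■■■■      
■■■■■■■■1■      
■■■■■■■2■■      
■■■■■■■⚑■1      
                
                
                
                
                


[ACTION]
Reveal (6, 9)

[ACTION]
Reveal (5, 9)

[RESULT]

✹■■■■■■■✹■      
■■■■■■✹■✹■      
■■■✹■■■■■■      
■■■■■■■■■■      
■■■■✹■■■■■      
■■■■■■■■■✹      
■✹■■✹■■■■2      
■■■■■✹■■1✹      
■✹■■■✹✹2■■      
■■■■■■■⚑✹1      
                
                
                
                
                


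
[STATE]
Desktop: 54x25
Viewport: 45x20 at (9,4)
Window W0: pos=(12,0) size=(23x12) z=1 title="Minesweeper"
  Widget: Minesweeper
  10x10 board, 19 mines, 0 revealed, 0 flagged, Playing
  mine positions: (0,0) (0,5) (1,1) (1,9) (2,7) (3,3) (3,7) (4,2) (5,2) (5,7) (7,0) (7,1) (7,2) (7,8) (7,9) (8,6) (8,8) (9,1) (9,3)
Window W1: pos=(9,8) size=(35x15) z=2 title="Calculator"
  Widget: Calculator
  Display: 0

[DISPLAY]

   ┃■■■■■■■■■■           ┃                   
   ┃■■■■■■■■■■           ┃                   
   ┃■■■■■■■■■■           ┃                   
   ┃■■■■■■■■■■           ┃                   
┏━━━━━━━━━━━━━━━━━━━━━━━━━━━━━━━━━┓          
┃ Calculator                      ┃          
┠─────────────────────────────────┨          
┃                                0┃          
┃┌───┬───┬───┬───┐                ┃          
┃│ 7 │ 8 │ 9 │ ÷ │                ┃          
┃├───┼───┼───┼───┤                ┃          
┃│ 4 │ 5 │ 6 │ × │                ┃          
┃├───┼───┼───┼───┤                ┃          
┃│ 1 │ 2 │ 3 │ - │                ┃          
┃├───┼───┼───┼───┤                ┃          
┃│ 0 │ . │ = │ + │                ┃          
┃├───┼───┼───┼───┤                ┃          
┃│ C │ MC│ MR│ M+│                ┃          
┗━━━━━━━━━━━━━━━━━━━━━━━━━━━━━━━━━┛          
                                             


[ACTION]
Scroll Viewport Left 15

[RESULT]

            ┃■■■■■■■■■■           ┃          
            ┃■■■■■■■■■■           ┃          
            ┃■■■■■■■■■■           ┃          
            ┃■■■■■■■■■■           ┃          
         ┏━━━━━━━━━━━━━━━━━━━━━━━━━━━━━━━━━┓ 
         ┃ Calculator                      ┃ 
         ┠─────────────────────────────────┨ 
         ┃                                0┃ 
         ┃┌───┬───┬───┬───┐                ┃ 
         ┃│ 7 │ 8 │ 9 │ ÷ │                ┃ 
         ┃├───┼───┼───┼───┤                ┃ 
         ┃│ 4 │ 5 │ 6 │ × │                ┃ 
         ┃├───┼───┼───┼───┤                ┃ 
         ┃│ 1 │ 2 │ 3 │ - │                ┃ 
         ┃├───┼───┼───┼───┤                ┃ 
         ┃│ 0 │ . │ = │ + │                ┃ 
         ┃├───┼───┼───┼───┤                ┃ 
         ┃│ C │ MC│ MR│ M+│                ┃ 
         ┗━━━━━━━━━━━━━━━━━━━━━━━━━━━━━━━━━┛ 
                                             


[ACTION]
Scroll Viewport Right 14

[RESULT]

   ┃■■■■■■■■■■           ┃                   
   ┃■■■■■■■■■■           ┃                   
   ┃■■■■■■■■■■           ┃                   
   ┃■■■■■■■■■■           ┃                   
┏━━━━━━━━━━━━━━━━━━━━━━━━━━━━━━━━━┓          
┃ Calculator                      ┃          
┠─────────────────────────────────┨          
┃                                0┃          
┃┌───┬───┬───┬───┐                ┃          
┃│ 7 │ 8 │ 9 │ ÷ │                ┃          
┃├───┼───┼───┼───┤                ┃          
┃│ 4 │ 5 │ 6 │ × │                ┃          
┃├───┼───┼───┼───┤                ┃          
┃│ 1 │ 2 │ 3 │ - │                ┃          
┃├───┼───┼───┼───┤                ┃          
┃│ 0 │ . │ = │ + │                ┃          
┃├───┼───┼───┼───┤                ┃          
┃│ C │ MC│ MR│ M+│                ┃          
┗━━━━━━━━━━━━━━━━━━━━━━━━━━━━━━━━━┛          
                                             


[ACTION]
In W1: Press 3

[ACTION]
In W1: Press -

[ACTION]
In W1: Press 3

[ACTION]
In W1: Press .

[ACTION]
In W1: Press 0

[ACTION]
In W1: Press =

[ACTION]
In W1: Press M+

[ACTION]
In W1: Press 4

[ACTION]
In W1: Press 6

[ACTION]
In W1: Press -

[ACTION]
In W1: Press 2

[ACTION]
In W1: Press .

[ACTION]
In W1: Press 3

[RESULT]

   ┃■■■■■■■■■■           ┃                   
   ┃■■■■■■■■■■           ┃                   
   ┃■■■■■■■■■■           ┃                   
   ┃■■■■■■■■■■           ┃                   
┏━━━━━━━━━━━━━━━━━━━━━━━━━━━━━━━━━┓          
┃ Calculator                      ┃          
┠─────────────────────────────────┨          
┃                              2.3┃          
┃┌───┬───┬───┬───┐                ┃          
┃│ 7 │ 8 │ 9 │ ÷ │                ┃          
┃├───┼───┼───┼───┤                ┃          
┃│ 4 │ 5 │ 6 │ × │                ┃          
┃├───┼───┼───┼───┤                ┃          
┃│ 1 │ 2 │ 3 │ - │                ┃          
┃├───┼───┼───┼───┤                ┃          
┃│ 0 │ . │ = │ + │                ┃          
┃├───┼───┼───┼───┤                ┃          
┃│ C │ MC│ MR│ M+│                ┃          
┗━━━━━━━━━━━━━━━━━━━━━━━━━━━━━━━━━┛          
                                             


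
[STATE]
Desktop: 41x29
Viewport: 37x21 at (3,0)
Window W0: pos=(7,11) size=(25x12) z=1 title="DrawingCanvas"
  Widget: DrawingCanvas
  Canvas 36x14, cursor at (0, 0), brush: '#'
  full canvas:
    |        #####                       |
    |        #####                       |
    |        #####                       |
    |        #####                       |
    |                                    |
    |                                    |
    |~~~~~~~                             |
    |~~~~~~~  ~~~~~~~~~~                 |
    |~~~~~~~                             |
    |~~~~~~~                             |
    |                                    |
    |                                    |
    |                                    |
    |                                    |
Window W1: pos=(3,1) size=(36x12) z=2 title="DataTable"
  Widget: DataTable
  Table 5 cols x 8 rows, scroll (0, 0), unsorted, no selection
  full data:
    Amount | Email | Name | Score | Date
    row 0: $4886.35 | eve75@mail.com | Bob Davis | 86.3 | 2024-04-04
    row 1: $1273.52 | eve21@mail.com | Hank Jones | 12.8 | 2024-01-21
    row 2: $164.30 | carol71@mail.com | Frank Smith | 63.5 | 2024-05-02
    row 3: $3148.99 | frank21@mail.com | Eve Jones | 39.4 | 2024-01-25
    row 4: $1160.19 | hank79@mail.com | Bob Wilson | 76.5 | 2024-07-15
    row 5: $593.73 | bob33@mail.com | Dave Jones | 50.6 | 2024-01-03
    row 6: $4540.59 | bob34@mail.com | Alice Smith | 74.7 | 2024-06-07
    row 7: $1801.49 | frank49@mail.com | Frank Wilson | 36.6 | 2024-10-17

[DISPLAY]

                                     
┏━━━━━━━━━━━━━━━━━━━━━━━━━━━━━━━━━━┓ 
┃ DataTable                        ┃ 
┠──────────────────────────────────┨ 
┃Amount  │Email           │Name    ┃ 
┃────────┼────────────────┼────────┃ 
┃$4886.35│eve75@mail.com  │Bob Davi┃ 
┃$1273.52│eve21@mail.com  │Hank Jon┃ 
┃$164.30 │carol71@mail.com│Frank Sm┃ 
┃$3148.99│frank21@mail.com│Eve Jone┃ 
┃$1160.19│hank79@mail.com │Bob Wils┃ 
┃$593.73 │bob33@mail.com  │Dave Jon┃ 
┗━━━━━━━━━━━━━━━━━━━━━━━━━━━━━━━━━━┛ 
    ┠───────────────────────┨        
    ┃+       #####          ┃        
    ┃        #####          ┃        
    ┃        #####          ┃        
    ┃        #####          ┃        
    ┃                       ┃        
    ┃                       ┃        
    ┃~~~~~~~                ┃        


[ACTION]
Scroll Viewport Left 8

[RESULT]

                                     
   ┏━━━━━━━━━━━━━━━━━━━━━━━━━━━━━━━━━
   ┃ DataTable                       
   ┠─────────────────────────────────
   ┃Amount  │Email           │Name   
   ┃────────┼────────────────┼───────
   ┃$4886.35│eve75@mail.com  │Bob Dav
   ┃$1273.52│eve21@mail.com  │Hank Jo
   ┃$164.30 │carol71@mail.com│Frank S
   ┃$3148.99│frank21@mail.com│Eve Jon
   ┃$1160.19│hank79@mail.com │Bob Wil
   ┃$593.73 │bob33@mail.com  │Dave Jo
   ┗━━━━━━━━━━━━━━━━━━━━━━━━━━━━━━━━━
       ┠───────────────────────┨     
       ┃+       #####          ┃     
       ┃        #####          ┃     
       ┃        #####          ┃     
       ┃        #####          ┃     
       ┃                       ┃     
       ┃                       ┃     
       ┃~~~~~~~                ┃     


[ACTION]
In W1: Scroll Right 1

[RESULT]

                                     
   ┏━━━━━━━━━━━━━━━━━━━━━━━━━━━━━━━━━
   ┃ DataTable                       
   ┠─────────────────────────────────
   ┃mount  │Email           │Name    
   ┃───────┼────────────────┼────────
   ┃4886.35│eve75@mail.com  │Bob Davi
   ┃1273.52│eve21@mail.com  │Hank Jon
   ┃164.30 │carol71@mail.com│Frank Sm
   ┃3148.99│frank21@mail.com│Eve Jone
   ┃1160.19│hank79@mail.com │Bob Wils
   ┃593.73 │bob33@mail.com  │Dave Jon
   ┗━━━━━━━━━━━━━━━━━━━━━━━━━━━━━━━━━
       ┠───────────────────────┨     
       ┃+       #####          ┃     
       ┃        #####          ┃     
       ┃        #####          ┃     
       ┃        #####          ┃     
       ┃                       ┃     
       ┃                       ┃     
       ┃~~~~~~~                ┃     


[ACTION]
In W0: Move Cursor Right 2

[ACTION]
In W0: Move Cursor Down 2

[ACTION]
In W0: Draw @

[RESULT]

                                     
   ┏━━━━━━━━━━━━━━━━━━━━━━━━━━━━━━━━━
   ┃ DataTable                       
   ┠─────────────────────────────────
   ┃mount  │Email           │Name    
   ┃───────┼────────────────┼────────
   ┃4886.35│eve75@mail.com  │Bob Davi
   ┃1273.52│eve21@mail.com  │Hank Jon
   ┃164.30 │carol71@mail.com│Frank Sm
   ┃3148.99│frank21@mail.com│Eve Jone
   ┃1160.19│hank79@mail.com │Bob Wils
   ┃593.73 │bob33@mail.com  │Dave Jon
   ┗━━━━━━━━━━━━━━━━━━━━━━━━━━━━━━━━━
       ┠───────────────────────┨     
       ┃        #####          ┃     
       ┃        #####          ┃     
       ┃  @     #####          ┃     
       ┃        #####          ┃     
       ┃                       ┃     
       ┃                       ┃     
       ┃~~~~~~~                ┃     


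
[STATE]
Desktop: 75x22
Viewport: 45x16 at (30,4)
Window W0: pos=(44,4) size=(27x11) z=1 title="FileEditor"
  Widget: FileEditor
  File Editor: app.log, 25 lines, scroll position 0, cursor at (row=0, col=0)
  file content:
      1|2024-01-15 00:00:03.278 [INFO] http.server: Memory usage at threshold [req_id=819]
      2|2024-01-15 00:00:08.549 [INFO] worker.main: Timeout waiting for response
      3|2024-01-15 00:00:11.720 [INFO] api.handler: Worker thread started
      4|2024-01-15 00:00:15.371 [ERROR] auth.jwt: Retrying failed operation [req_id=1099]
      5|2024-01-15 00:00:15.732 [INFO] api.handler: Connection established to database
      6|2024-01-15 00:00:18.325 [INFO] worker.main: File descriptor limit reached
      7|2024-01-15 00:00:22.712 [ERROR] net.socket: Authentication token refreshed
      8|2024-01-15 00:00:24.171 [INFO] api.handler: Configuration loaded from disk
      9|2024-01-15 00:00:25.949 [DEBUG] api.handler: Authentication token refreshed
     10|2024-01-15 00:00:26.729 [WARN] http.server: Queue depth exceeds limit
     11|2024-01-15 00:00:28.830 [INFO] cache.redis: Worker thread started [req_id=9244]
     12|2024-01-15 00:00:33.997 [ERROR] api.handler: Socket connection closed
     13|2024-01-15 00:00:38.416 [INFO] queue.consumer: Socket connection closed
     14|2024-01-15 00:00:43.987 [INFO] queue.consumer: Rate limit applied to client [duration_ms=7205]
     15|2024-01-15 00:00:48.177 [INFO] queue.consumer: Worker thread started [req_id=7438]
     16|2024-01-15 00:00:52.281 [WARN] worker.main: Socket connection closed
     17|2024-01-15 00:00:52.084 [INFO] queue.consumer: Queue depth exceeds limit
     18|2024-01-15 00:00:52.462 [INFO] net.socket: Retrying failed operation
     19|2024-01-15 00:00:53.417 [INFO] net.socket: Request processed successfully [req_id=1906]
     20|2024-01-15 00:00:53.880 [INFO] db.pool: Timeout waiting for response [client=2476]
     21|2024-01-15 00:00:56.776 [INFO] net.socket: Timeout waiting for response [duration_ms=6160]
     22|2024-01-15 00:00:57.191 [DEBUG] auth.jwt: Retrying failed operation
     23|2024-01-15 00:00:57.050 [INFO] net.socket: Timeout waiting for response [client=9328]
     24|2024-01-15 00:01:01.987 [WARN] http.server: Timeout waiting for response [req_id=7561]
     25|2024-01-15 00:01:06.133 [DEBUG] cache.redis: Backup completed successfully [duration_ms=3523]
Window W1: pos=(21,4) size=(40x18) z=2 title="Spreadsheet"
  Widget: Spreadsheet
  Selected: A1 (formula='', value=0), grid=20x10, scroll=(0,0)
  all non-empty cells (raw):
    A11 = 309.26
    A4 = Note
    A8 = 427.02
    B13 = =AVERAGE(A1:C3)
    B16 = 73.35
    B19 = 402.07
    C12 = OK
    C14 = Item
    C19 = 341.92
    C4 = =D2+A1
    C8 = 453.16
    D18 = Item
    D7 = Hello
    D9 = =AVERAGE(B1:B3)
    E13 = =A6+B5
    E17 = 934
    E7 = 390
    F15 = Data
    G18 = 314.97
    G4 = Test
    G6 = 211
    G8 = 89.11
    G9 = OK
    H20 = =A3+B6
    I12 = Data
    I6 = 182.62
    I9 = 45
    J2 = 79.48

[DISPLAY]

━━━━━━━━━━━━━━━━━━━━━━━━━━━━━━┓━━━━━━━━━┓    
heet                          ┃         ┃    
──────────────────────────────┨─────────┨    
                              ┃:03.278 ▲┃    
       B       C       D      ┃:08.549 █┃    
------------------------------┃:11.720 ░┃    
 [0]       0       0       0  ┃:15.371 ░┃    
   0       0       0       0  ┃:15.732 ░┃    
   0       0       0       0  ┃:18.325 ░┃    
           0       0       0  ┃:22.712 ▼┃    
   0       0       0       0  ┃━━━━━━━━━┛    
   0       0       0       0  ┃              
   0       0       0Hello     ┃              
7.02       0  453.16       0  ┃              
   0       0       0       0  ┃              
   0       0       0       0  ┃              


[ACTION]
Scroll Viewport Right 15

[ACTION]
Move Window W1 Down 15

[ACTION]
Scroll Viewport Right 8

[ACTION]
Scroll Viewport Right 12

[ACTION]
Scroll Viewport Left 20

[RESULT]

           ┏━━━━━━━━━━━━━━━━━━━━━━━━━━━━━━━━━
           ┃ Spreadsheet                     
           ┠─────────────────────────────────
           ┃A1:                              
           ┃       A       B       C       D 
           ┃---------------------------------
           ┃  1      [0]       0       0     
           ┃  2        0       0       0     
           ┃  3        0       0       0     
           ┃  4 Note           0       0     
           ┃  5        0       0       0     
           ┃  6        0       0       0     
           ┃  7        0       0       0Hello
           ┃  8   427.02       0  453.16     
           ┃  9        0       0       0     
           ┃ 10        0       0       0     
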